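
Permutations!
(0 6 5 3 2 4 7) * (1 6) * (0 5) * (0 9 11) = (0 1 6 9 11)(2 4 7 5 3) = [1, 6, 4, 2, 7, 3, 9, 5, 8, 11, 10, 0]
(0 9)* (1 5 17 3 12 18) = (0 9)(1 5 17 3 12 18) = [9, 5, 2, 12, 4, 17, 6, 7, 8, 0, 10, 11, 18, 13, 14, 15, 16, 3, 1]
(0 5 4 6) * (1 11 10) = (0 5 4 6)(1 11 10) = [5, 11, 2, 3, 6, 4, 0, 7, 8, 9, 1, 10]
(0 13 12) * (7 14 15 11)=(0 13 12)(7 14 15 11)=[13, 1, 2, 3, 4, 5, 6, 14, 8, 9, 10, 7, 0, 12, 15, 11]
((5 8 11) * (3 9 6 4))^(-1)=(3 4 6 9)(5 11 8)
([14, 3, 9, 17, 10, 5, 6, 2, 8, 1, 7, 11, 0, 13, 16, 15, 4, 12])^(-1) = (0 12 17 3 1 9 2 7 10 4 16 14)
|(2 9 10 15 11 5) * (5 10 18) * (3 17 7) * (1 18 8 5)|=12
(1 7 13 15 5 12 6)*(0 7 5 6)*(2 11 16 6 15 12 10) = (0 7 13 12)(1 5 10 2 11 16 6) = [7, 5, 11, 3, 4, 10, 1, 13, 8, 9, 2, 16, 0, 12, 14, 15, 6]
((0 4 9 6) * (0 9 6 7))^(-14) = (0 4 6 9 7)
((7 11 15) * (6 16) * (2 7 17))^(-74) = (2 7 11 15 17)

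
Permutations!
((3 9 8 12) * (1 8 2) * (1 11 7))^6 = (1 11 9 12)(2 3 8 7)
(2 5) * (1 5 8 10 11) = (1 5 2 8 10 11) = [0, 5, 8, 3, 4, 2, 6, 7, 10, 9, 11, 1]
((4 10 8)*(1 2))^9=((1 2)(4 10 8))^9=(10)(1 2)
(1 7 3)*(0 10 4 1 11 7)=(0 10 4 1)(3 11 7)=[10, 0, 2, 11, 1, 5, 6, 3, 8, 9, 4, 7]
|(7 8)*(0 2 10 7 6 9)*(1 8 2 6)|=|(0 6 9)(1 8)(2 10 7)|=6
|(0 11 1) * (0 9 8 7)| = |(0 11 1 9 8 7)| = 6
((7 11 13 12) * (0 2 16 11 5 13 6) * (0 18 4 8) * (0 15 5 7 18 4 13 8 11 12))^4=(0 18 16)(2 13 12)(4 11 6)(5 8 15)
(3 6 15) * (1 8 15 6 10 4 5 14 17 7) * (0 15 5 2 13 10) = (0 15 3)(1 8 5 14 17 7)(2 13 10 4) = [15, 8, 13, 0, 2, 14, 6, 1, 5, 9, 4, 11, 12, 10, 17, 3, 16, 7]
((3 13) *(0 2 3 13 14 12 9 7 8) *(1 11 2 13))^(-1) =((0 13 1 11 2 3 14 12 9 7 8))^(-1) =(0 8 7 9 12 14 3 2 11 1 13)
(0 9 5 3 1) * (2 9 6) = (0 6 2 9 5 3 1) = [6, 0, 9, 1, 4, 3, 2, 7, 8, 5]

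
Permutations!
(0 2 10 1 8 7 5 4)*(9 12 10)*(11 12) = (0 2 9 11 12 10 1 8 7 5 4) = [2, 8, 9, 3, 0, 4, 6, 5, 7, 11, 1, 12, 10]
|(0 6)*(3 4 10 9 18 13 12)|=14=|(0 6)(3 4 10 9 18 13 12)|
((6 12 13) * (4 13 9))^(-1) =(4 9 12 6 13)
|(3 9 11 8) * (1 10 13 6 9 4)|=9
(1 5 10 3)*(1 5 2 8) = (1 2 8)(3 5 10) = [0, 2, 8, 5, 4, 10, 6, 7, 1, 9, 3]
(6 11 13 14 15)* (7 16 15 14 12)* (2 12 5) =(2 12 7 16 15 6 11 13 5) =[0, 1, 12, 3, 4, 2, 11, 16, 8, 9, 10, 13, 7, 5, 14, 6, 15]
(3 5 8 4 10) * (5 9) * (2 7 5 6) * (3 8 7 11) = [0, 1, 11, 9, 10, 7, 2, 5, 4, 6, 8, 3] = (2 11 3 9 6)(4 10 8)(5 7)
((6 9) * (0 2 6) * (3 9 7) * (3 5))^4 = (0 5 2 3 6 9 7)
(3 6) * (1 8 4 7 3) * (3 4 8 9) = [0, 9, 2, 6, 7, 5, 1, 4, 8, 3] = (1 9 3 6)(4 7)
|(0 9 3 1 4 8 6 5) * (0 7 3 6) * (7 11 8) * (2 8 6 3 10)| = 9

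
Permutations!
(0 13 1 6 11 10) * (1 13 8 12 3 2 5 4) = [8, 6, 5, 2, 1, 4, 11, 7, 12, 9, 0, 10, 3, 13] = (13)(0 8 12 3 2 5 4 1 6 11 10)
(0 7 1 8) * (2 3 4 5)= (0 7 1 8)(2 3 4 5)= [7, 8, 3, 4, 5, 2, 6, 1, 0]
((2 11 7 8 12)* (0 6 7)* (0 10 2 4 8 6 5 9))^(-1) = (0 9 5)(2 10 11)(4 12 8)(6 7)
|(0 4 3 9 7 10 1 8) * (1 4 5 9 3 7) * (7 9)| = 8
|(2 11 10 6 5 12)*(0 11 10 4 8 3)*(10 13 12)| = |(0 11 4 8 3)(2 13 12)(5 10 6)| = 15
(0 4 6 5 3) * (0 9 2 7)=(0 4 6 5 3 9 2 7)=[4, 1, 7, 9, 6, 3, 5, 0, 8, 2]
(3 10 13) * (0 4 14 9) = [4, 1, 2, 10, 14, 5, 6, 7, 8, 0, 13, 11, 12, 3, 9] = (0 4 14 9)(3 10 13)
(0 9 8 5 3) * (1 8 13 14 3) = (0 9 13 14 3)(1 8 5) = [9, 8, 2, 0, 4, 1, 6, 7, 5, 13, 10, 11, 12, 14, 3]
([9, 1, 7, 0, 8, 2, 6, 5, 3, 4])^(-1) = [3, 1, 5, 8, 9, 7, 6, 2, 4, 0]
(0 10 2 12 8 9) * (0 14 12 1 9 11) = (0 10 2 1 9 14 12 8 11) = [10, 9, 1, 3, 4, 5, 6, 7, 11, 14, 2, 0, 8, 13, 12]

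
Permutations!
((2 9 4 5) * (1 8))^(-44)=((1 8)(2 9 4 5))^(-44)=(9)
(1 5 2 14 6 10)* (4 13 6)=(1 5 2 14 4 13 6 10)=[0, 5, 14, 3, 13, 2, 10, 7, 8, 9, 1, 11, 12, 6, 4]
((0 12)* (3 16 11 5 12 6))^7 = ((0 6 3 16 11 5 12))^7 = (16)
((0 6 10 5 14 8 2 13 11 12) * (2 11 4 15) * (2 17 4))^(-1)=((0 6 10 5 14 8 11 12)(2 13)(4 15 17))^(-1)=(0 12 11 8 14 5 10 6)(2 13)(4 17 15)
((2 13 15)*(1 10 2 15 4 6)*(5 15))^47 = ((1 10 2 13 4 6)(5 15))^47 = (1 6 4 13 2 10)(5 15)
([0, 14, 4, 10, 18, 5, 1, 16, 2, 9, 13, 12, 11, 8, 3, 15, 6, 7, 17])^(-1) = (1 6 16 7 17 18 4 2 8 13 10 3 14)(11 12)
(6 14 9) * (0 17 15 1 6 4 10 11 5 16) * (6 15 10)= [17, 15, 2, 3, 6, 16, 14, 7, 8, 4, 11, 5, 12, 13, 9, 1, 0, 10]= (0 17 10 11 5 16)(1 15)(4 6 14 9)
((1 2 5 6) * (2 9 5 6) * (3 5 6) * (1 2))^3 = (1 2)(3 9)(5 6)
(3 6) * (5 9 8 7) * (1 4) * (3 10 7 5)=(1 4)(3 6 10 7)(5 9 8)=[0, 4, 2, 6, 1, 9, 10, 3, 5, 8, 7]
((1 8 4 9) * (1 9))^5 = (9)(1 4 8)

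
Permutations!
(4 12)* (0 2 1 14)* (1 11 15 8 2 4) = [4, 14, 11, 3, 12, 5, 6, 7, 2, 9, 10, 15, 1, 13, 0, 8] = (0 4 12 1 14)(2 11 15 8)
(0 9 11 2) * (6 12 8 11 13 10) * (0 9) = (2 9 13 10 6 12 8 11) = [0, 1, 9, 3, 4, 5, 12, 7, 11, 13, 6, 2, 8, 10]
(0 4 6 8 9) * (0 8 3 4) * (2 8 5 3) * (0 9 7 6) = [9, 1, 8, 4, 0, 3, 2, 6, 7, 5] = (0 9 5 3 4)(2 8 7 6)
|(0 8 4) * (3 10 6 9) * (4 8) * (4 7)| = 12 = |(0 7 4)(3 10 6 9)|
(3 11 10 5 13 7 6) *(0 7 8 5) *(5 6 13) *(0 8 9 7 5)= [5, 1, 2, 11, 4, 0, 3, 13, 6, 7, 8, 10, 12, 9]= (0 5)(3 11 10 8 6)(7 13 9)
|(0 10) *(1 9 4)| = |(0 10)(1 9 4)| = 6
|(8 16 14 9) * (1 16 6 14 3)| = 12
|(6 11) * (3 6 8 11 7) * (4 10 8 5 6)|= 8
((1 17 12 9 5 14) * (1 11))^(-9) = (1 14 9 17 11 5 12)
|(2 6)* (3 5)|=2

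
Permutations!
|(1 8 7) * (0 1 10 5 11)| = 7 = |(0 1 8 7 10 5 11)|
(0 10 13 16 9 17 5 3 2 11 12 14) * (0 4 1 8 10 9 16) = (0 9 17 5 3 2 11 12 14 4 1 8 10 13) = [9, 8, 11, 2, 1, 3, 6, 7, 10, 17, 13, 12, 14, 0, 4, 15, 16, 5]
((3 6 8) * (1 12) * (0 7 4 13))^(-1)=(0 13 4 7)(1 12)(3 8 6)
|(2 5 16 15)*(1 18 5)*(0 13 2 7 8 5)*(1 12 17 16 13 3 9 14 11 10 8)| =17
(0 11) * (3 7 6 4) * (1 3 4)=(0 11)(1 3 7 6)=[11, 3, 2, 7, 4, 5, 1, 6, 8, 9, 10, 0]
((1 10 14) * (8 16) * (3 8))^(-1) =(1 14 10)(3 16 8)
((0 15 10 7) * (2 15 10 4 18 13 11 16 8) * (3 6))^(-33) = ((0 10 7)(2 15 4 18 13 11 16 8)(3 6))^(-33) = (2 8 16 11 13 18 4 15)(3 6)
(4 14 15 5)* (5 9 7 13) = (4 14 15 9 7 13 5) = [0, 1, 2, 3, 14, 4, 6, 13, 8, 7, 10, 11, 12, 5, 15, 9]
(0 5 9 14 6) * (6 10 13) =(0 5 9 14 10 13 6) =[5, 1, 2, 3, 4, 9, 0, 7, 8, 14, 13, 11, 12, 6, 10]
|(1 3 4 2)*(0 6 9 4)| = 7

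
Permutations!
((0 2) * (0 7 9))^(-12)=(9)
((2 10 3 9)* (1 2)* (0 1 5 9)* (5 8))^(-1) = (0 3 10 2 1)(5 8 9)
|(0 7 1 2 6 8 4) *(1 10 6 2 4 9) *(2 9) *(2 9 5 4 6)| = |(0 7 10 2 5 4)(1 6 8 9)| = 12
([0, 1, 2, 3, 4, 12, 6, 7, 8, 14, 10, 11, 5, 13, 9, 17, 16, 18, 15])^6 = (18)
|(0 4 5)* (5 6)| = |(0 4 6 5)| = 4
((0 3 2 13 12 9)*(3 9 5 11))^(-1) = ((0 9)(2 13 12 5 11 3))^(-1) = (0 9)(2 3 11 5 12 13)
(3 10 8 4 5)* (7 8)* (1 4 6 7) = [0, 4, 2, 10, 5, 3, 7, 8, 6, 9, 1] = (1 4 5 3 10)(6 7 8)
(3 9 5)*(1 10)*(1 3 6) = (1 10 3 9 5 6) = [0, 10, 2, 9, 4, 6, 1, 7, 8, 5, 3]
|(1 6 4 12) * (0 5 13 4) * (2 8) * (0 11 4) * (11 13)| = |(0 5 11 4 12 1 6 13)(2 8)| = 8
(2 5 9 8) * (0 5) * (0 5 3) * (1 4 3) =(0 1 4 3)(2 5 9 8) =[1, 4, 5, 0, 3, 9, 6, 7, 2, 8]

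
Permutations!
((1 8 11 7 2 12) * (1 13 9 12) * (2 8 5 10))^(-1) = (1 2 10 5)(7 11 8)(9 13 12)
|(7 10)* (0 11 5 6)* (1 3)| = 4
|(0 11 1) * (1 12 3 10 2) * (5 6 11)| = |(0 5 6 11 12 3 10 2 1)| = 9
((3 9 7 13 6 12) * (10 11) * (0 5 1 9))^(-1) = (0 3 12 6 13 7 9 1 5)(10 11)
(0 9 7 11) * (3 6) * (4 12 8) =(0 9 7 11)(3 6)(4 12 8) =[9, 1, 2, 6, 12, 5, 3, 11, 4, 7, 10, 0, 8]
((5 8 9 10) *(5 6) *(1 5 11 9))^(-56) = (11)(1 5 8)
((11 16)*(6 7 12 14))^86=(16)(6 12)(7 14)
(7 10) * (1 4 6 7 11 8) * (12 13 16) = (1 4 6 7 10 11 8)(12 13 16) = [0, 4, 2, 3, 6, 5, 7, 10, 1, 9, 11, 8, 13, 16, 14, 15, 12]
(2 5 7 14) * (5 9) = (2 9 5 7 14) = [0, 1, 9, 3, 4, 7, 6, 14, 8, 5, 10, 11, 12, 13, 2]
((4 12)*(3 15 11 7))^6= ((3 15 11 7)(4 12))^6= (3 11)(7 15)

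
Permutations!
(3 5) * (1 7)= (1 7)(3 5)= [0, 7, 2, 5, 4, 3, 6, 1]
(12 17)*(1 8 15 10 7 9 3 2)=(1 8 15 10 7 9 3 2)(12 17)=[0, 8, 1, 2, 4, 5, 6, 9, 15, 3, 7, 11, 17, 13, 14, 10, 16, 12]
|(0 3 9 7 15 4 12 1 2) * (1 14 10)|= 11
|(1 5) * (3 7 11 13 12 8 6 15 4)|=18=|(1 5)(3 7 11 13 12 8 6 15 4)|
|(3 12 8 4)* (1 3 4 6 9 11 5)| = |(1 3 12 8 6 9 11 5)| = 8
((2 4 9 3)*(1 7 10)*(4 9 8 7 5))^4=(1 7 4)(2 9 3)(5 10 8)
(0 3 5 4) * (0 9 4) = (0 3 5)(4 9) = [3, 1, 2, 5, 9, 0, 6, 7, 8, 4]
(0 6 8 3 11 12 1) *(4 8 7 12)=[6, 0, 2, 11, 8, 5, 7, 12, 3, 9, 10, 4, 1]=(0 6 7 12 1)(3 11 4 8)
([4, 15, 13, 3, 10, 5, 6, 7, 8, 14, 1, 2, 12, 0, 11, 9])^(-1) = [13, 10, 11, 3, 0, 5, 6, 7, 8, 15, 4, 14, 12, 2, 9, 1]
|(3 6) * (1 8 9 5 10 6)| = |(1 8 9 5 10 6 3)| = 7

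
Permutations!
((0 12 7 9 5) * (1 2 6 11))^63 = ((0 12 7 9 5)(1 2 6 11))^63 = (0 9 12 5 7)(1 11 6 2)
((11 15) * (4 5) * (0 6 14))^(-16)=(15)(0 14 6)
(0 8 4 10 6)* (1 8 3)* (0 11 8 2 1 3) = (1 2)(4 10 6 11 8) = [0, 2, 1, 3, 10, 5, 11, 7, 4, 9, 6, 8]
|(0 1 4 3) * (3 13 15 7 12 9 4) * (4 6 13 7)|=21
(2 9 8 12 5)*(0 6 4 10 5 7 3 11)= [6, 1, 9, 11, 10, 2, 4, 3, 12, 8, 5, 0, 7]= (0 6 4 10 5 2 9 8 12 7 3 11)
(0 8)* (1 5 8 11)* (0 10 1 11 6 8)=(11)(0 6 8 10 1 5)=[6, 5, 2, 3, 4, 0, 8, 7, 10, 9, 1, 11]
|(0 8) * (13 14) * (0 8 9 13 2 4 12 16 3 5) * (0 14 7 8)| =|(0 9 13 7 8)(2 4 12 16 3 5 14)| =35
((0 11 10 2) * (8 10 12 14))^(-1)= ((0 11 12 14 8 10 2))^(-1)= (0 2 10 8 14 12 11)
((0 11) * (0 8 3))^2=(0 8)(3 11)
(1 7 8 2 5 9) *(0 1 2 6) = [1, 7, 5, 3, 4, 9, 0, 8, 6, 2] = (0 1 7 8 6)(2 5 9)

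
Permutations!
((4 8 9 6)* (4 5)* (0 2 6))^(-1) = ((0 2 6 5 4 8 9))^(-1) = (0 9 8 4 5 6 2)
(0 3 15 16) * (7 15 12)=(0 3 12 7 15 16)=[3, 1, 2, 12, 4, 5, 6, 15, 8, 9, 10, 11, 7, 13, 14, 16, 0]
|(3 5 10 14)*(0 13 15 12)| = |(0 13 15 12)(3 5 10 14)| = 4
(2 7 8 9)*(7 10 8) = [0, 1, 10, 3, 4, 5, 6, 7, 9, 2, 8] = (2 10 8 9)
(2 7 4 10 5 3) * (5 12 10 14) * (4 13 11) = (2 7 13 11 4 14 5 3)(10 12) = [0, 1, 7, 2, 14, 3, 6, 13, 8, 9, 12, 4, 10, 11, 5]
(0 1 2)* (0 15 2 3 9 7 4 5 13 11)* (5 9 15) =(0 1 3 15 2 5 13 11)(4 9 7) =[1, 3, 5, 15, 9, 13, 6, 4, 8, 7, 10, 0, 12, 11, 14, 2]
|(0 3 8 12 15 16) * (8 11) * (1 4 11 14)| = 10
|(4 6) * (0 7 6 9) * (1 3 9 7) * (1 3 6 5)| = |(0 3 9)(1 6 4 7 5)| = 15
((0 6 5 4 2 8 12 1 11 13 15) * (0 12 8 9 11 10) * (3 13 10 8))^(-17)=(0 10 11 9 2 4 5 6)(1 8 3 13 15 12)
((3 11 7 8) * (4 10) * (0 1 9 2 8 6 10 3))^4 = ((0 1 9 2 8)(3 11 7 6 10 4))^4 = (0 8 2 9 1)(3 10 7)(4 6 11)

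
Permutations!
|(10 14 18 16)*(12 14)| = |(10 12 14 18 16)| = 5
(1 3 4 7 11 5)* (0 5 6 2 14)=[5, 3, 14, 4, 7, 1, 2, 11, 8, 9, 10, 6, 12, 13, 0]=(0 5 1 3 4 7 11 6 2 14)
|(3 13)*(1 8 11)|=6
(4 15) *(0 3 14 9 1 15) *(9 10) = (0 3 14 10 9 1 15 4) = [3, 15, 2, 14, 0, 5, 6, 7, 8, 1, 9, 11, 12, 13, 10, 4]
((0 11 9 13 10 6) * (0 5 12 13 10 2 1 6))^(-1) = (0 10 9 11)(1 2 13 12 5 6)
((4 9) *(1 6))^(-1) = (1 6)(4 9)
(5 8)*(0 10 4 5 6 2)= (0 10 4 5 8 6 2)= [10, 1, 0, 3, 5, 8, 2, 7, 6, 9, 4]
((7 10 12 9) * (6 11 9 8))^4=((6 11 9 7 10 12 8))^4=(6 10 11 12 9 8 7)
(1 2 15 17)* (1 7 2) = (2 15 17 7) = [0, 1, 15, 3, 4, 5, 6, 2, 8, 9, 10, 11, 12, 13, 14, 17, 16, 7]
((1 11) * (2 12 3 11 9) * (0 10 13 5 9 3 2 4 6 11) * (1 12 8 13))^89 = (0 10 1 3)(2 12 11 6 4 9 5 13 8)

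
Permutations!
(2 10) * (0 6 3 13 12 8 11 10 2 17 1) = (0 6 3 13 12 8 11 10 17 1) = [6, 0, 2, 13, 4, 5, 3, 7, 11, 9, 17, 10, 8, 12, 14, 15, 16, 1]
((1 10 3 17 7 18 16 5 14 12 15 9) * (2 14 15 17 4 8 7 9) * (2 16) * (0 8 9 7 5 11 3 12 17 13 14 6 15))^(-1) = ((0 8 5)(1 10 12 13 14 17 7 18 2 6 15 16 11 3 4 9))^(-1) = (0 5 8)(1 9 4 3 11 16 15 6 2 18 7 17 14 13 12 10)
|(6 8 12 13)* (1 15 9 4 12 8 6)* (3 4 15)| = 10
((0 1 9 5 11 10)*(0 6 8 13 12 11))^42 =(13)(0 9)(1 5)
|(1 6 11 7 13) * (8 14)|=|(1 6 11 7 13)(8 14)|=10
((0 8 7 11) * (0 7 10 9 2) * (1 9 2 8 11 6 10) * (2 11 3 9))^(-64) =((0 3 9 8 1 2)(6 10 11 7))^(-64) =(11)(0 9 1)(2 3 8)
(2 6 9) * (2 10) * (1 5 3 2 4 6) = (1 5 3 2)(4 6 9 10) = [0, 5, 1, 2, 6, 3, 9, 7, 8, 10, 4]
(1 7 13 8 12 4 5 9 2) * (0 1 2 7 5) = (0 1 5 9 7 13 8 12 4) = [1, 5, 2, 3, 0, 9, 6, 13, 12, 7, 10, 11, 4, 8]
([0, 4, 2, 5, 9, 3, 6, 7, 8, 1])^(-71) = [0, 4, 2, 5, 9, 3, 6, 7, 8, 1]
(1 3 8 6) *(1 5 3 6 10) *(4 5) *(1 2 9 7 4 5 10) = (1 6 5 3 8)(2 9 7 4 10) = [0, 6, 9, 8, 10, 3, 5, 4, 1, 7, 2]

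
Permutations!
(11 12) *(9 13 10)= (9 13 10)(11 12)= [0, 1, 2, 3, 4, 5, 6, 7, 8, 13, 9, 12, 11, 10]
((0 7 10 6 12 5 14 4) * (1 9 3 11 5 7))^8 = ((0 1 9 3 11 5 14 4)(6 12 7 10))^8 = (14)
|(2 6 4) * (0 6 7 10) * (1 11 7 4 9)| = |(0 6 9 1 11 7 10)(2 4)| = 14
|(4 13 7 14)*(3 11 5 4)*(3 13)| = |(3 11 5 4)(7 14 13)| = 12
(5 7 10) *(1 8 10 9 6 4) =(1 8 10 5 7 9 6 4) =[0, 8, 2, 3, 1, 7, 4, 9, 10, 6, 5]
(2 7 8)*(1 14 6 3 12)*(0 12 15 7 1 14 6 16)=[12, 6, 1, 15, 4, 5, 3, 8, 2, 9, 10, 11, 14, 13, 16, 7, 0]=(0 12 14 16)(1 6 3 15 7 8 2)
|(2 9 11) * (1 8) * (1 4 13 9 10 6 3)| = 10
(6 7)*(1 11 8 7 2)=(1 11 8 7 6 2)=[0, 11, 1, 3, 4, 5, 2, 6, 7, 9, 10, 8]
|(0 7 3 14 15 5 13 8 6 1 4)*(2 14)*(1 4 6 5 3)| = |(0 7 1 6 4)(2 14 15 3)(5 13 8)| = 60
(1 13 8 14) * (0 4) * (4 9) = (0 9 4)(1 13 8 14) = [9, 13, 2, 3, 0, 5, 6, 7, 14, 4, 10, 11, 12, 8, 1]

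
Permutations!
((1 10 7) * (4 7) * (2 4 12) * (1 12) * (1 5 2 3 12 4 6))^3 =((1 10 5 2 6)(3 12)(4 7))^3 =(1 2 10 6 5)(3 12)(4 7)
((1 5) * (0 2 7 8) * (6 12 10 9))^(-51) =((0 2 7 8)(1 5)(6 12 10 9))^(-51) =(0 2 7 8)(1 5)(6 12 10 9)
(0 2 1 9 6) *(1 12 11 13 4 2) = (0 1 9 6)(2 12 11 13 4) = [1, 9, 12, 3, 2, 5, 0, 7, 8, 6, 10, 13, 11, 4]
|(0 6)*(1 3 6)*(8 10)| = |(0 1 3 6)(8 10)| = 4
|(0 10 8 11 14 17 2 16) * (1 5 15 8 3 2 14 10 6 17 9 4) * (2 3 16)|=|(0 6 17 14 9 4 1 5 15 8 11 10 16)|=13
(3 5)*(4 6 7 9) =[0, 1, 2, 5, 6, 3, 7, 9, 8, 4] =(3 5)(4 6 7 9)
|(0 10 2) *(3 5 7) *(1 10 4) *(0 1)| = 6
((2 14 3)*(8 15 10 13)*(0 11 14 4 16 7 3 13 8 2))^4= (0 2 3 13 7 14 16 11 4)(8 15 10)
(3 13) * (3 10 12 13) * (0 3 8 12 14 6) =[3, 1, 2, 8, 4, 5, 0, 7, 12, 9, 14, 11, 13, 10, 6] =(0 3 8 12 13 10 14 6)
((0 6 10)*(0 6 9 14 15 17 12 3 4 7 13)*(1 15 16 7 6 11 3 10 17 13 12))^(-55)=(0 12 6)(1 14 11)(3 15 16)(4 13 7)(9 10 17)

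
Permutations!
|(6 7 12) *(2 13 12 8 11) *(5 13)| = 8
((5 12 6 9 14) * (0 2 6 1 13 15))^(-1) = (0 15 13 1 12 5 14 9 6 2) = ((0 2 6 9 14 5 12 1 13 15))^(-1)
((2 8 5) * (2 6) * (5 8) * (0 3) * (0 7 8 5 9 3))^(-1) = (2 6 5 8 7 3 9)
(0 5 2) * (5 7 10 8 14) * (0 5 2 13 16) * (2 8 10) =(0 7 2 5 13 16)(8 14) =[7, 1, 5, 3, 4, 13, 6, 2, 14, 9, 10, 11, 12, 16, 8, 15, 0]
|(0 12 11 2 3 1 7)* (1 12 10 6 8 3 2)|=9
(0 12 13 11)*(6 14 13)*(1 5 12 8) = (0 8 1 5 12 6 14 13 11) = [8, 5, 2, 3, 4, 12, 14, 7, 1, 9, 10, 0, 6, 11, 13]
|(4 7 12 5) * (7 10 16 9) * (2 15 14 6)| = 28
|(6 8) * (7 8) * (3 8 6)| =|(3 8)(6 7)| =2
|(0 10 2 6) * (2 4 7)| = |(0 10 4 7 2 6)| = 6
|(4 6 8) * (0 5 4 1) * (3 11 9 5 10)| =10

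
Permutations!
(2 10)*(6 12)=[0, 1, 10, 3, 4, 5, 12, 7, 8, 9, 2, 11, 6]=(2 10)(6 12)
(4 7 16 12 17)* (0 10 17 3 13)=(0 10 17 4 7 16 12 3 13)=[10, 1, 2, 13, 7, 5, 6, 16, 8, 9, 17, 11, 3, 0, 14, 15, 12, 4]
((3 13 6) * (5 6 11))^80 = ((3 13 11 5 6))^80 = (13)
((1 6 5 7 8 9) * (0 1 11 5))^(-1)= (0 6 1)(5 11 9 8 7)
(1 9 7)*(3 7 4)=(1 9 4 3 7)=[0, 9, 2, 7, 3, 5, 6, 1, 8, 4]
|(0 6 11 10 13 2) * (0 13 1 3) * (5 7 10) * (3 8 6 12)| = |(0 12 3)(1 8 6 11 5 7 10)(2 13)| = 42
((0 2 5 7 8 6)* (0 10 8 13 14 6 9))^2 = (0 5 13 6 8)(2 7 14 10 9)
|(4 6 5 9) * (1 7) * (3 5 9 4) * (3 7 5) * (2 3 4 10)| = 9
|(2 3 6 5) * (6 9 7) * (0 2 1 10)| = 9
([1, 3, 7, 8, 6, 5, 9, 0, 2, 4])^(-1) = [7, 0, 8, 1, 9, 5, 4, 2, 3, 6]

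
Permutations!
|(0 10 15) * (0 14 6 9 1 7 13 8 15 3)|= 24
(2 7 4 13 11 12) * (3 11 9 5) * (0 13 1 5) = (0 13 9)(1 5 3 11 12 2 7 4) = [13, 5, 7, 11, 1, 3, 6, 4, 8, 0, 10, 12, 2, 9]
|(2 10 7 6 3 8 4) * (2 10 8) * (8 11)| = |(2 11 8 4 10 7 6 3)| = 8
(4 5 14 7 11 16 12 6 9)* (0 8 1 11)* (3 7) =(0 8 1 11 16 12 6 9 4 5 14 3 7) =[8, 11, 2, 7, 5, 14, 9, 0, 1, 4, 10, 16, 6, 13, 3, 15, 12]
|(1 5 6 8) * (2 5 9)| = |(1 9 2 5 6 8)| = 6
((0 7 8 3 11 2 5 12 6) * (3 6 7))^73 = ((0 3 11 2 5 12 7 8 6))^73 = (0 3 11 2 5 12 7 8 6)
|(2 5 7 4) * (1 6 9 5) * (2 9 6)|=|(1 2)(4 9 5 7)|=4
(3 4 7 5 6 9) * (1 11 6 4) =[0, 11, 2, 1, 7, 4, 9, 5, 8, 3, 10, 6] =(1 11 6 9 3)(4 7 5)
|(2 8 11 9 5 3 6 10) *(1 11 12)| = 10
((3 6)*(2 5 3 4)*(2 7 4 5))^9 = ((3 6 5)(4 7))^9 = (4 7)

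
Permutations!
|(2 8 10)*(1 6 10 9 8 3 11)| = |(1 6 10 2 3 11)(8 9)| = 6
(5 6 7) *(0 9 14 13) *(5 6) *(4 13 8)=(0 9 14 8 4 13)(6 7)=[9, 1, 2, 3, 13, 5, 7, 6, 4, 14, 10, 11, 12, 0, 8]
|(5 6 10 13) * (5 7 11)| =6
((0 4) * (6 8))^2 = ((0 4)(6 8))^2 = (8)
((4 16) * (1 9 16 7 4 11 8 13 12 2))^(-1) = ((1 9 16 11 8 13 12 2)(4 7))^(-1) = (1 2 12 13 8 11 16 9)(4 7)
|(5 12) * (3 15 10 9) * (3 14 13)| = |(3 15 10 9 14 13)(5 12)| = 6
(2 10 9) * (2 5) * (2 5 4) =(2 10 9 4) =[0, 1, 10, 3, 2, 5, 6, 7, 8, 4, 9]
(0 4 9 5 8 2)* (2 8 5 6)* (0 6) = [4, 1, 6, 3, 9, 5, 2, 7, 8, 0] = (0 4 9)(2 6)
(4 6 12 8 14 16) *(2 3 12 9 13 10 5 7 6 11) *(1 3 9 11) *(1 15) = (1 3 12 8 14 16 4 15)(2 9 13 10 5 7 6 11) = [0, 3, 9, 12, 15, 7, 11, 6, 14, 13, 5, 2, 8, 10, 16, 1, 4]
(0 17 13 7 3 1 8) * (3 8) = (0 17 13 7 8)(1 3) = [17, 3, 2, 1, 4, 5, 6, 8, 0, 9, 10, 11, 12, 7, 14, 15, 16, 13]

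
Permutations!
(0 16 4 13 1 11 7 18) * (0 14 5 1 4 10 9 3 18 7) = [16, 11, 2, 18, 13, 1, 6, 7, 8, 3, 9, 0, 12, 4, 5, 15, 10, 17, 14] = (0 16 10 9 3 18 14 5 1 11)(4 13)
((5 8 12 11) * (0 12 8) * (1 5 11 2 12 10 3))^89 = (0 5 1 3 10)(2 12)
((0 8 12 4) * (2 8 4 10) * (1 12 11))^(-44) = (1 8 10)(2 12 11)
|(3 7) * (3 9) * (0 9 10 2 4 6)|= 8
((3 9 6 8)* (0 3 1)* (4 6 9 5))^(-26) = ((9)(0 3 5 4 6 8 1))^(-26) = (9)(0 5 6 1 3 4 8)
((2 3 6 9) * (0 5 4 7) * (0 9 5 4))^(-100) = ((0 4 7 9 2 3 6 5))^(-100) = (0 2)(3 4)(5 9)(6 7)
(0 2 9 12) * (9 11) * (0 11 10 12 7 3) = (0 2 10 12 11 9 7 3) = [2, 1, 10, 0, 4, 5, 6, 3, 8, 7, 12, 9, 11]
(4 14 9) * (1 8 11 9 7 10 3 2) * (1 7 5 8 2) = [0, 2, 7, 1, 14, 8, 6, 10, 11, 4, 3, 9, 12, 13, 5] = (1 2 7 10 3)(4 14 5 8 11 9)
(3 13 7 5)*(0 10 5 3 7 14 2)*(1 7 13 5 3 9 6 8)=[10, 7, 0, 5, 4, 13, 8, 9, 1, 6, 3, 11, 12, 14, 2]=(0 10 3 5 13 14 2)(1 7 9 6 8)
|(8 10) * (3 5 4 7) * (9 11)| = 4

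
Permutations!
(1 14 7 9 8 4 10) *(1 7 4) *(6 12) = (1 14 4 10 7 9 8)(6 12) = [0, 14, 2, 3, 10, 5, 12, 9, 1, 8, 7, 11, 6, 13, 4]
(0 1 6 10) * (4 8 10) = (0 1 6 4 8 10) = [1, 6, 2, 3, 8, 5, 4, 7, 10, 9, 0]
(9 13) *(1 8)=(1 8)(9 13)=[0, 8, 2, 3, 4, 5, 6, 7, 1, 13, 10, 11, 12, 9]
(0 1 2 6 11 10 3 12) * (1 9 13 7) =(0 9 13 7 1 2 6 11 10 3 12) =[9, 2, 6, 12, 4, 5, 11, 1, 8, 13, 3, 10, 0, 7]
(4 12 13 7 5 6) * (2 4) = (2 4 12 13 7 5 6) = [0, 1, 4, 3, 12, 6, 2, 5, 8, 9, 10, 11, 13, 7]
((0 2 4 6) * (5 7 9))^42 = ((0 2 4 6)(5 7 9))^42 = (9)(0 4)(2 6)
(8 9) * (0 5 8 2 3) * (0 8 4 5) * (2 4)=(2 3 8 9 4 5)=[0, 1, 3, 8, 5, 2, 6, 7, 9, 4]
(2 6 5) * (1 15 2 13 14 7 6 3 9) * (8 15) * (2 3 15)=(1 8 2 15 3 9)(5 13 14 7 6)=[0, 8, 15, 9, 4, 13, 5, 6, 2, 1, 10, 11, 12, 14, 7, 3]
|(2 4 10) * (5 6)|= |(2 4 10)(5 6)|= 6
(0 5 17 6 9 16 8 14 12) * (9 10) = (0 5 17 6 10 9 16 8 14 12) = [5, 1, 2, 3, 4, 17, 10, 7, 14, 16, 9, 11, 0, 13, 12, 15, 8, 6]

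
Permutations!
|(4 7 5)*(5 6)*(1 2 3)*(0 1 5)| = 8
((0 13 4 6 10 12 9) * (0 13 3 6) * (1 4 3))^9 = (3 12)(6 9)(10 13)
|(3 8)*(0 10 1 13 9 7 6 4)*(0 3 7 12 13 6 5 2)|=30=|(0 10 1 6 4 3 8 7 5 2)(9 12 13)|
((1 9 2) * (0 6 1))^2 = (0 1 2 6 9)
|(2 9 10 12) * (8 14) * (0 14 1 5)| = |(0 14 8 1 5)(2 9 10 12)| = 20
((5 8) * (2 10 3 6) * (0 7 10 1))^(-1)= ((0 7 10 3 6 2 1)(5 8))^(-1)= (0 1 2 6 3 10 7)(5 8)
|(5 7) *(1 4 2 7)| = 5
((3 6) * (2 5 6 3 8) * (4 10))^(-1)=(2 8 6 5)(4 10)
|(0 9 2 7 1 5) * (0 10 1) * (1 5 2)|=10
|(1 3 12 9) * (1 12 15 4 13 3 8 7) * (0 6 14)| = |(0 6 14)(1 8 7)(3 15 4 13)(9 12)| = 12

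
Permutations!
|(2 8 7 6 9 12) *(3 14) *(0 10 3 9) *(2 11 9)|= |(0 10 3 14 2 8 7 6)(9 12 11)|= 24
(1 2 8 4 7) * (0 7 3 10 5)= (0 7 1 2 8 4 3 10 5)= [7, 2, 8, 10, 3, 0, 6, 1, 4, 9, 5]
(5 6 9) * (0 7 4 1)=(0 7 4 1)(5 6 9)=[7, 0, 2, 3, 1, 6, 9, 4, 8, 5]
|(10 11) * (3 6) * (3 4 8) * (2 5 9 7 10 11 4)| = 9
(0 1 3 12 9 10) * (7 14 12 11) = (0 1 3 11 7 14 12 9 10) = [1, 3, 2, 11, 4, 5, 6, 14, 8, 10, 0, 7, 9, 13, 12]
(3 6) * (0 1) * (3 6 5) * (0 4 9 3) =(0 1 4 9 3 5) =[1, 4, 2, 5, 9, 0, 6, 7, 8, 3]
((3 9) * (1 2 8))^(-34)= ((1 2 8)(3 9))^(-34)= (9)(1 8 2)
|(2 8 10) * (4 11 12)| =3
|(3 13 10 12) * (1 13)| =5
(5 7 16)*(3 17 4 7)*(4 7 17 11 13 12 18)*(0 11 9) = (0 11 13 12 18 4 17 7 16 5 3 9) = [11, 1, 2, 9, 17, 3, 6, 16, 8, 0, 10, 13, 18, 12, 14, 15, 5, 7, 4]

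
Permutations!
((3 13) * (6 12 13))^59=(3 13 12 6)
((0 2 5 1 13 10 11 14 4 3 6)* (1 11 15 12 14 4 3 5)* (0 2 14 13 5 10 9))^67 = ((0 14 3 6 2 1 5 11 4 10 15 12 13 9))^67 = (0 12 4 1 3 9 15 11 2 14 13 10 5 6)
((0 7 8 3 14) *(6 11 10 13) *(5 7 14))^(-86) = (14)(3 7)(5 8)(6 10)(11 13)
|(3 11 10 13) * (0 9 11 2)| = 7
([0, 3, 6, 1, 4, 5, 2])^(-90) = [0, 1, 2, 3, 4, 5, 6]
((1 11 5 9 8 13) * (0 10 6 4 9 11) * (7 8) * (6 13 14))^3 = (0 1 13 10)(4 8)(5 11)(6 7)(9 14)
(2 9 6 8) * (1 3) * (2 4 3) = (1 2 9 6 8 4 3) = [0, 2, 9, 1, 3, 5, 8, 7, 4, 6]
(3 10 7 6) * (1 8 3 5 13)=(1 8 3 10 7 6 5 13)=[0, 8, 2, 10, 4, 13, 5, 6, 3, 9, 7, 11, 12, 1]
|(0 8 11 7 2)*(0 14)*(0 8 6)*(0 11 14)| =|(0 6 11 7 2)(8 14)| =10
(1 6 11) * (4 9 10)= [0, 6, 2, 3, 9, 5, 11, 7, 8, 10, 4, 1]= (1 6 11)(4 9 10)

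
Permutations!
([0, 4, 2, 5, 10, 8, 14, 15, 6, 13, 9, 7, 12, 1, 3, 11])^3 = [0, 9, 2, 6, 13, 14, 5, 7, 3, 4, 1, 11, 12, 10, 8, 15]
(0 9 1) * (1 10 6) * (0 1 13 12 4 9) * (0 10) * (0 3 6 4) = [10, 1, 2, 6, 9, 5, 13, 7, 8, 3, 4, 11, 0, 12] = (0 10 4 9 3 6 13 12)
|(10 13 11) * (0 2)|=|(0 2)(10 13 11)|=6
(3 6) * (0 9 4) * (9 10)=[10, 1, 2, 6, 0, 5, 3, 7, 8, 4, 9]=(0 10 9 4)(3 6)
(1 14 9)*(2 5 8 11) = (1 14 9)(2 5 8 11) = [0, 14, 5, 3, 4, 8, 6, 7, 11, 1, 10, 2, 12, 13, 9]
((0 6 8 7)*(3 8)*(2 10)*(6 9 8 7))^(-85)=((0 9 8 6 3 7)(2 10))^(-85)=(0 7 3 6 8 9)(2 10)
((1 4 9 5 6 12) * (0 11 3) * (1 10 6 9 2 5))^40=((0 11 3)(1 4 2 5 9)(6 12 10))^40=(0 11 3)(6 12 10)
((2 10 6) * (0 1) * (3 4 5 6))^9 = (0 1)(2 4)(3 6)(5 10)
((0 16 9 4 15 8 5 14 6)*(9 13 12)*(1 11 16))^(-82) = ((0 1 11 16 13 12 9 4 15 8 5 14 6))^(-82) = (0 8 12 1 5 9 11 14 4 16 6 15 13)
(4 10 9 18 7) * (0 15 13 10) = (0 15 13 10 9 18 7 4) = [15, 1, 2, 3, 0, 5, 6, 4, 8, 18, 9, 11, 12, 10, 14, 13, 16, 17, 7]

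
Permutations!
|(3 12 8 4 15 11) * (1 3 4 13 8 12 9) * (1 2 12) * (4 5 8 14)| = 35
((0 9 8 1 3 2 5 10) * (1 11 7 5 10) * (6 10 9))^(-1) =(0 10 6)(1 5 7 11 8 9 2 3)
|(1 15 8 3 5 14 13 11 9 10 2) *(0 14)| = |(0 14 13 11 9 10 2 1 15 8 3 5)| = 12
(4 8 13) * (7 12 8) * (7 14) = (4 14 7 12 8 13) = [0, 1, 2, 3, 14, 5, 6, 12, 13, 9, 10, 11, 8, 4, 7]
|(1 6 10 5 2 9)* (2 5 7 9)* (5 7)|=6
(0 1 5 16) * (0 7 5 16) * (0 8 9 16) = [1, 0, 2, 3, 4, 8, 6, 5, 9, 16, 10, 11, 12, 13, 14, 15, 7] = (0 1)(5 8 9 16 7)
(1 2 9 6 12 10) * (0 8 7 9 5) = (0 8 7 9 6 12 10 1 2 5) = [8, 2, 5, 3, 4, 0, 12, 9, 7, 6, 1, 11, 10]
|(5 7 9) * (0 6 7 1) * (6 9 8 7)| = 4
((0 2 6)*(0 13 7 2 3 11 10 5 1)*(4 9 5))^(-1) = ((0 3 11 10 4 9 5 1)(2 6 13 7))^(-1) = (0 1 5 9 4 10 11 3)(2 7 13 6)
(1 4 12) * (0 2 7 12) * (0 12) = (0 2 7)(1 4 12) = [2, 4, 7, 3, 12, 5, 6, 0, 8, 9, 10, 11, 1]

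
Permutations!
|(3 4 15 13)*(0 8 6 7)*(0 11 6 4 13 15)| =6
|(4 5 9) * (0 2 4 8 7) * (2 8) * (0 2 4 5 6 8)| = 7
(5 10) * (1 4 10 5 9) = (1 4 10 9) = [0, 4, 2, 3, 10, 5, 6, 7, 8, 1, 9]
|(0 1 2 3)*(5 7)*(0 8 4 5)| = |(0 1 2 3 8 4 5 7)| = 8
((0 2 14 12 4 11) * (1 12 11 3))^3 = (0 11 14 2)(1 3 4 12)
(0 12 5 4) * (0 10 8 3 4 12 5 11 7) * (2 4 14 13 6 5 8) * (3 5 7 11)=(0 8 5 12 3 14 13 6 7)(2 4 10)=[8, 1, 4, 14, 10, 12, 7, 0, 5, 9, 2, 11, 3, 6, 13]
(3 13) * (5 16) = [0, 1, 2, 13, 4, 16, 6, 7, 8, 9, 10, 11, 12, 3, 14, 15, 5] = (3 13)(5 16)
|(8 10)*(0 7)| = 2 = |(0 7)(8 10)|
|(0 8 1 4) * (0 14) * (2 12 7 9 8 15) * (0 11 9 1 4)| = |(0 15 2 12 7 1)(4 14 11 9 8)| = 30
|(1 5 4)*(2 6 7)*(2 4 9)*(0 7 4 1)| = 8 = |(0 7 1 5 9 2 6 4)|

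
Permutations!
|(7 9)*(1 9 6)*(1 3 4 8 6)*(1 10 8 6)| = 15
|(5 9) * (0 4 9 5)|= |(0 4 9)|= 3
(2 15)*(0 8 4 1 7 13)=(0 8 4 1 7 13)(2 15)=[8, 7, 15, 3, 1, 5, 6, 13, 4, 9, 10, 11, 12, 0, 14, 2]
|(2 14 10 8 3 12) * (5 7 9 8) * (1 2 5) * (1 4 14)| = |(1 2)(3 12 5 7 9 8)(4 14 10)| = 6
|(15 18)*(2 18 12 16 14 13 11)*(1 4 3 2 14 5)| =|(1 4 3 2 18 15 12 16 5)(11 14 13)| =9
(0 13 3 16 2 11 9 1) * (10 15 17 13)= (0 10 15 17 13 3 16 2 11 9 1)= [10, 0, 11, 16, 4, 5, 6, 7, 8, 1, 15, 9, 12, 3, 14, 17, 2, 13]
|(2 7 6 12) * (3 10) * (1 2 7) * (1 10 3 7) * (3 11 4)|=6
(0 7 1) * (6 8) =[7, 0, 2, 3, 4, 5, 8, 1, 6] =(0 7 1)(6 8)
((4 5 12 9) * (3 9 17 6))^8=(3 9 4 5 12 17 6)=((3 9 4 5 12 17 6))^8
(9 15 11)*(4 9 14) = (4 9 15 11 14) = [0, 1, 2, 3, 9, 5, 6, 7, 8, 15, 10, 14, 12, 13, 4, 11]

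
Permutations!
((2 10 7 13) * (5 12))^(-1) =((2 10 7 13)(5 12))^(-1) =(2 13 7 10)(5 12)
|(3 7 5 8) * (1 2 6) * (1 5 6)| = 10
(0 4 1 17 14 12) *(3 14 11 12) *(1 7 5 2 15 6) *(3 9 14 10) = (0 4 7 5 2 15 6 1 17 11 12)(3 10)(9 14) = [4, 17, 15, 10, 7, 2, 1, 5, 8, 14, 3, 12, 0, 13, 9, 6, 16, 11]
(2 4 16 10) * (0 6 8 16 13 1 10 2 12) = (0 6 8 16 2 4 13 1 10 12) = [6, 10, 4, 3, 13, 5, 8, 7, 16, 9, 12, 11, 0, 1, 14, 15, 2]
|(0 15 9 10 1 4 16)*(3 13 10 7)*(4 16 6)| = 18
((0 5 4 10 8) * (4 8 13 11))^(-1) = (0 8 5)(4 11 13 10)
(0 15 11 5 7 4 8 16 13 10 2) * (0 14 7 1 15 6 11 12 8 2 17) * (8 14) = (0 6 11 5 1 15 12 14 7 4 2 8 16 13 10 17) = [6, 15, 8, 3, 2, 1, 11, 4, 16, 9, 17, 5, 14, 10, 7, 12, 13, 0]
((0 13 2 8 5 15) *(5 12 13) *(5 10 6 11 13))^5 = ((0 10 6 11 13 2 8 12 5 15))^5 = (0 2)(5 11)(6 12)(8 10)(13 15)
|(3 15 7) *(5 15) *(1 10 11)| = 12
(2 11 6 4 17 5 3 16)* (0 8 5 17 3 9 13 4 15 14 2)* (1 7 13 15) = (17)(0 8 5 9 15 14 2 11 6 1 7 13 4 3 16) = [8, 7, 11, 16, 3, 9, 1, 13, 5, 15, 10, 6, 12, 4, 2, 14, 0, 17]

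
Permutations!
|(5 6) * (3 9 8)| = 6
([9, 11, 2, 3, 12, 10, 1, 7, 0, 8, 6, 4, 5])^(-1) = [8, 6, 2, 3, 11, 12, 10, 7, 9, 0, 5, 1, 4]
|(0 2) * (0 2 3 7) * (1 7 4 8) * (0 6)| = 7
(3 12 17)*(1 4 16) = [0, 4, 2, 12, 16, 5, 6, 7, 8, 9, 10, 11, 17, 13, 14, 15, 1, 3] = (1 4 16)(3 12 17)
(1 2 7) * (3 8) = (1 2 7)(3 8) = [0, 2, 7, 8, 4, 5, 6, 1, 3]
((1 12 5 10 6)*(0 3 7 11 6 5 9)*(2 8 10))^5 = (0 1 7 9 6 3 12 11)(2 8 10 5)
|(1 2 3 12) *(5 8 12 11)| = |(1 2 3 11 5 8 12)| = 7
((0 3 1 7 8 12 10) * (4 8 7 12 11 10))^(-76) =(0 4)(1 11)(3 8)(10 12)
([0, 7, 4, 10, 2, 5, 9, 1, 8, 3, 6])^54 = (3 6)(9 10)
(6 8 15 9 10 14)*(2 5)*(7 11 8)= (2 5)(6 7 11 8 15 9 10 14)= [0, 1, 5, 3, 4, 2, 7, 11, 15, 10, 14, 8, 12, 13, 6, 9]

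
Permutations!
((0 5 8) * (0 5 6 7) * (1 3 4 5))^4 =(0 6 7)(1 8 5 4 3)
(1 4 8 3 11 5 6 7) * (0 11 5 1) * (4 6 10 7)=[11, 6, 2, 5, 8, 10, 4, 0, 3, 9, 7, 1]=(0 11 1 6 4 8 3 5 10 7)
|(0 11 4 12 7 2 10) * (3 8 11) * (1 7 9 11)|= |(0 3 8 1 7 2 10)(4 12 9 11)|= 28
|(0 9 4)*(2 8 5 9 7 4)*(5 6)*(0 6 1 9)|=20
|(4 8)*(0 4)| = |(0 4 8)| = 3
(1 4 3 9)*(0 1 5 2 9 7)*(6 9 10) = [1, 4, 10, 7, 3, 2, 9, 0, 8, 5, 6] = (0 1 4 3 7)(2 10 6 9 5)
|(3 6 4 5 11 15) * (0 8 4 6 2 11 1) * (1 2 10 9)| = 11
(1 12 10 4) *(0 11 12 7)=[11, 7, 2, 3, 1, 5, 6, 0, 8, 9, 4, 12, 10]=(0 11 12 10 4 1 7)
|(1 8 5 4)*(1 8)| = |(4 8 5)| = 3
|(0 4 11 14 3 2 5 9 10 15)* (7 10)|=11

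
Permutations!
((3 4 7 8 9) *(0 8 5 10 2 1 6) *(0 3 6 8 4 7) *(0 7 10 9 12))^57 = (0 1 3 5)(2 6 7 12)(4 8 10 9)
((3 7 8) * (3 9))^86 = ((3 7 8 9))^86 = (3 8)(7 9)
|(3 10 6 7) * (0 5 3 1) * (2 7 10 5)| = 4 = |(0 2 7 1)(3 5)(6 10)|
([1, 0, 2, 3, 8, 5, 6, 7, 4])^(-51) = (0 1)(4 8)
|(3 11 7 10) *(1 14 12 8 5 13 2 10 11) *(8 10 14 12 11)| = 28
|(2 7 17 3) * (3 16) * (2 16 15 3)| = 6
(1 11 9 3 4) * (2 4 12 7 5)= (1 11 9 3 12 7 5 2 4)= [0, 11, 4, 12, 1, 2, 6, 5, 8, 3, 10, 9, 7]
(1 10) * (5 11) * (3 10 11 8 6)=(1 11 5 8 6 3 10)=[0, 11, 2, 10, 4, 8, 3, 7, 6, 9, 1, 5]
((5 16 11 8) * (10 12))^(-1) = (5 8 11 16)(10 12)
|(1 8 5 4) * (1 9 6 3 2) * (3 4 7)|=6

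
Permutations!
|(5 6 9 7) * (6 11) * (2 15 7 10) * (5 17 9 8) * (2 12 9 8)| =24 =|(2 15 7 17 8 5 11 6)(9 10 12)|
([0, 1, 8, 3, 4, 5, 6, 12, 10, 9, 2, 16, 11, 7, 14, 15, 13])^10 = [0, 1, 8, 3, 4, 5, 6, 7, 10, 9, 2, 11, 12, 13, 14, 15, 16]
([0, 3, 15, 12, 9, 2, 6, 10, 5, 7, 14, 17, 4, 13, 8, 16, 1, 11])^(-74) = (17)(1 9 8 16 4 14 15 12 10 2 3 7 5)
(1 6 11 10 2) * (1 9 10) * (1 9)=(1 6 11 9 10 2)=[0, 6, 1, 3, 4, 5, 11, 7, 8, 10, 2, 9]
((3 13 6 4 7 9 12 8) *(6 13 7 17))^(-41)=((3 7 9 12 8)(4 17 6))^(-41)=(3 8 12 9 7)(4 17 6)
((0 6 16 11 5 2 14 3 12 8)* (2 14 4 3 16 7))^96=(16)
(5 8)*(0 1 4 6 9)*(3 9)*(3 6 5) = [1, 4, 2, 9, 5, 8, 6, 7, 3, 0] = (0 1 4 5 8 3 9)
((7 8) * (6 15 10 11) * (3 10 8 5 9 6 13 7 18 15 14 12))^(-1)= (3 12 14 6 9 5 7 13 11 10)(8 15 18)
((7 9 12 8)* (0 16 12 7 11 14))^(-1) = ((0 16 12 8 11 14)(7 9))^(-1) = (0 14 11 8 12 16)(7 9)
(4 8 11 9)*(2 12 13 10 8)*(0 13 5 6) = (0 13 10 8 11 9 4 2 12 5 6) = [13, 1, 12, 3, 2, 6, 0, 7, 11, 4, 8, 9, 5, 10]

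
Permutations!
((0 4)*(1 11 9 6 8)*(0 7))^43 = (0 4 7)(1 6 11 8 9)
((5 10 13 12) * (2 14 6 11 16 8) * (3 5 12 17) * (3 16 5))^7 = (2 17 5 14 16 10 6 8 13 11)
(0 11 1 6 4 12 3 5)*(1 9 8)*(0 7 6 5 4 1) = (0 11 9 8)(1 5 7 6)(3 4 12) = [11, 5, 2, 4, 12, 7, 1, 6, 0, 8, 10, 9, 3]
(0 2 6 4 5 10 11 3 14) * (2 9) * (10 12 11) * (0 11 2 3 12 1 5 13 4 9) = (1 5)(2 6 9 3 14 11 12)(4 13) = [0, 5, 6, 14, 13, 1, 9, 7, 8, 3, 10, 12, 2, 4, 11]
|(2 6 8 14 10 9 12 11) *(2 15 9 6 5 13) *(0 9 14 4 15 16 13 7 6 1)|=16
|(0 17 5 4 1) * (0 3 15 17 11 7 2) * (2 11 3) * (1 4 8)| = |(0 3 15 17 5 8 1 2)(7 11)| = 8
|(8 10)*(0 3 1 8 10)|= |(10)(0 3 1 8)|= 4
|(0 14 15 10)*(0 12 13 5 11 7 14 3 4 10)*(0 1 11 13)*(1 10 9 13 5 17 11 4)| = 13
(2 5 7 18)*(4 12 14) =(2 5 7 18)(4 12 14) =[0, 1, 5, 3, 12, 7, 6, 18, 8, 9, 10, 11, 14, 13, 4, 15, 16, 17, 2]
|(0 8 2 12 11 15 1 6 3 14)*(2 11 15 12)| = |(0 8 11 12 15 1 6 3 14)| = 9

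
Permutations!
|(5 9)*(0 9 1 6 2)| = |(0 9 5 1 6 2)| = 6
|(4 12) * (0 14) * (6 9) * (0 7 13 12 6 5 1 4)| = 5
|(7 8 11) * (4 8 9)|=5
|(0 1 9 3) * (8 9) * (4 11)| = |(0 1 8 9 3)(4 11)| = 10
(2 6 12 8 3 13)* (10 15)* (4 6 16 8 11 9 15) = (2 16 8 3 13)(4 6 12 11 9 15 10) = [0, 1, 16, 13, 6, 5, 12, 7, 3, 15, 4, 9, 11, 2, 14, 10, 8]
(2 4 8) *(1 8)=[0, 8, 4, 3, 1, 5, 6, 7, 2]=(1 8 2 4)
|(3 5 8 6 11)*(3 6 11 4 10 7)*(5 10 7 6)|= 15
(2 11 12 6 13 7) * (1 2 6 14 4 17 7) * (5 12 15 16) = (1 2 11 15 16 5 12 14 4 17 7 6 13) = [0, 2, 11, 3, 17, 12, 13, 6, 8, 9, 10, 15, 14, 1, 4, 16, 5, 7]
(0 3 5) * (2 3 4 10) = (0 4 10 2 3 5) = [4, 1, 3, 5, 10, 0, 6, 7, 8, 9, 2]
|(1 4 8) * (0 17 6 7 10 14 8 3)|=|(0 17 6 7 10 14 8 1 4 3)|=10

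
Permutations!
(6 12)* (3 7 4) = [0, 1, 2, 7, 3, 5, 12, 4, 8, 9, 10, 11, 6] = (3 7 4)(6 12)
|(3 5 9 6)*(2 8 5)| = |(2 8 5 9 6 3)| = 6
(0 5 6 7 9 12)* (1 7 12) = [5, 7, 2, 3, 4, 6, 12, 9, 8, 1, 10, 11, 0] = (0 5 6 12)(1 7 9)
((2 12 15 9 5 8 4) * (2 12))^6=((4 12 15 9 5 8))^6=(15)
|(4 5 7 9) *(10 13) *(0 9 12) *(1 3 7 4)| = 6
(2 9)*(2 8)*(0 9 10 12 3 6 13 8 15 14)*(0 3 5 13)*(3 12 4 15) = (0 9 3 6)(2 10 4 15 14 12 5 13 8) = [9, 1, 10, 6, 15, 13, 0, 7, 2, 3, 4, 11, 5, 8, 12, 14]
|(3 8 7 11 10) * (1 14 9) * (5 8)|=6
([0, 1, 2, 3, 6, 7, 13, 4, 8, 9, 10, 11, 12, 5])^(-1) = (4 7 5 13 6)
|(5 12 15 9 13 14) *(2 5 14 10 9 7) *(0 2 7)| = |(0 2 5 12 15)(9 13 10)| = 15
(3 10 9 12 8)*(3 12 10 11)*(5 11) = (3 5 11)(8 12)(9 10) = [0, 1, 2, 5, 4, 11, 6, 7, 12, 10, 9, 3, 8]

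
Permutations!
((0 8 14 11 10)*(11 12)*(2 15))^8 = (15)(0 14 11)(8 12 10)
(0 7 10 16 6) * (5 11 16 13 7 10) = [10, 1, 2, 3, 4, 11, 0, 5, 8, 9, 13, 16, 12, 7, 14, 15, 6] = (0 10 13 7 5 11 16 6)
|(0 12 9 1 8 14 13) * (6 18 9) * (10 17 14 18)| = 28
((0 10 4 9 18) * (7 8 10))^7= (18)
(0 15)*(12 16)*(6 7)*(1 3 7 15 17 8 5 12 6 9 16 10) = [17, 3, 2, 7, 4, 12, 15, 9, 5, 16, 1, 11, 10, 13, 14, 0, 6, 8] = (0 17 8 5 12 10 1 3 7 9 16 6 15)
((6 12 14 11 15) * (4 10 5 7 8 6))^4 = (4 8 11 5 12)(6 15 7 14 10)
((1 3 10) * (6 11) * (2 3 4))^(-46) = ((1 4 2 3 10)(6 11))^(-46) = (11)(1 10 3 2 4)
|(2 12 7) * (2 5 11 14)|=6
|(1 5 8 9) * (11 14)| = |(1 5 8 9)(11 14)| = 4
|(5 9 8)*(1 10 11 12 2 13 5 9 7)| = |(1 10 11 12 2 13 5 7)(8 9)| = 8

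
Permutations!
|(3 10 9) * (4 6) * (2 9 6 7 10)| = |(2 9 3)(4 7 10 6)| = 12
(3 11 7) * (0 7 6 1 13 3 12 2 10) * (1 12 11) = (0 7 11 6 12 2 10)(1 13 3) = [7, 13, 10, 1, 4, 5, 12, 11, 8, 9, 0, 6, 2, 3]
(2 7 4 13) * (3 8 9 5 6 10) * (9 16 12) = (2 7 4 13)(3 8 16 12 9 5 6 10) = [0, 1, 7, 8, 13, 6, 10, 4, 16, 5, 3, 11, 9, 2, 14, 15, 12]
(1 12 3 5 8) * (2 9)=(1 12 3 5 8)(2 9)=[0, 12, 9, 5, 4, 8, 6, 7, 1, 2, 10, 11, 3]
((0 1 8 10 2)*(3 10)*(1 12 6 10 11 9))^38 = (0 10 12 2 6)(1 11 8 9 3) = ((0 12 6 10 2)(1 8 3 11 9))^38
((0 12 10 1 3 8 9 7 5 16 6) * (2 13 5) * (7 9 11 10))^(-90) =(0 16 13 7)(2 12 6 5)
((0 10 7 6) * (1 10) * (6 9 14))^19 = (0 14 7 1 6 9 10)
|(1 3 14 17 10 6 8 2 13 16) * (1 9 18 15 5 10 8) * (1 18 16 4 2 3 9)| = 60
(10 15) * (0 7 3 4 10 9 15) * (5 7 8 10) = (0 8 10)(3 4 5 7)(9 15) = [8, 1, 2, 4, 5, 7, 6, 3, 10, 15, 0, 11, 12, 13, 14, 9]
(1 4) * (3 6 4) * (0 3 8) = (0 3 6 4 1 8) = [3, 8, 2, 6, 1, 5, 4, 7, 0]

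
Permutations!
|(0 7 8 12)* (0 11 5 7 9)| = |(0 9)(5 7 8 12 11)| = 10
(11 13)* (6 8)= (6 8)(11 13)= [0, 1, 2, 3, 4, 5, 8, 7, 6, 9, 10, 13, 12, 11]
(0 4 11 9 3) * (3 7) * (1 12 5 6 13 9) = (0 4 11 1 12 5 6 13 9 7 3) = [4, 12, 2, 0, 11, 6, 13, 3, 8, 7, 10, 1, 5, 9]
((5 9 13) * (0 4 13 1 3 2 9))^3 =(0 5 13 4)(1 9 2 3)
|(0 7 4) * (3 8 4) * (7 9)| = |(0 9 7 3 8 4)| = 6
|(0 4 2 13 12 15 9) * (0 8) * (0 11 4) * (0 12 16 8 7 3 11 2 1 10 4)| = 84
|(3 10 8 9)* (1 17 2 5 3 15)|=|(1 17 2 5 3 10 8 9 15)|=9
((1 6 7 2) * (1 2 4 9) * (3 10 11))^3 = ((1 6 7 4 9)(3 10 11))^3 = (11)(1 4 6 9 7)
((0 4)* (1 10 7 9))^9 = (0 4)(1 10 7 9)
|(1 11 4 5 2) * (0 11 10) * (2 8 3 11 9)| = |(0 9 2 1 10)(3 11 4 5 8)| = 5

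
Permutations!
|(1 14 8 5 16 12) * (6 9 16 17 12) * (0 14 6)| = 10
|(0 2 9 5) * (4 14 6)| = |(0 2 9 5)(4 14 6)| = 12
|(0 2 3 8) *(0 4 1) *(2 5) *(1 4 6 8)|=10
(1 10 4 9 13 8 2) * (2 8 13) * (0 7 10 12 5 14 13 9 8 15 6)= (0 7 10 4 8 15 6)(1 12 5 14 13 9 2)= [7, 12, 1, 3, 8, 14, 0, 10, 15, 2, 4, 11, 5, 9, 13, 6]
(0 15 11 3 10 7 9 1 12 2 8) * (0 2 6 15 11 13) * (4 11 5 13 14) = (0 5 13)(1 12 6 15 14 4 11 3 10 7 9)(2 8) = [5, 12, 8, 10, 11, 13, 15, 9, 2, 1, 7, 3, 6, 0, 4, 14]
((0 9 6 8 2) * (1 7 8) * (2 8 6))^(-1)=((0 9 2)(1 7 6))^(-1)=(0 2 9)(1 6 7)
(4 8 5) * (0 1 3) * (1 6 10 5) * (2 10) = [6, 3, 10, 0, 8, 4, 2, 7, 1, 9, 5] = (0 6 2 10 5 4 8 1 3)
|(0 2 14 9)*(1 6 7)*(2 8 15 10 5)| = 24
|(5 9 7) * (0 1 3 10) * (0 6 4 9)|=|(0 1 3 10 6 4 9 7 5)|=9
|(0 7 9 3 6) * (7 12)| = 6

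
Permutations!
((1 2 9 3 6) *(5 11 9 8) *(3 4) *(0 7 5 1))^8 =(11)(1 8 2)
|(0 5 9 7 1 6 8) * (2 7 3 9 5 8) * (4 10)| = 4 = |(0 8)(1 6 2 7)(3 9)(4 10)|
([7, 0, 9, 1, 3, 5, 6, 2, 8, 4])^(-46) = [9, 2, 3, 7, 0, 5, 6, 4, 8, 1]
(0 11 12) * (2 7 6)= (0 11 12)(2 7 6)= [11, 1, 7, 3, 4, 5, 2, 6, 8, 9, 10, 12, 0]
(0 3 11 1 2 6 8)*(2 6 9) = (0 3 11 1 6 8)(2 9) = [3, 6, 9, 11, 4, 5, 8, 7, 0, 2, 10, 1]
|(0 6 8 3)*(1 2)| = |(0 6 8 3)(1 2)| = 4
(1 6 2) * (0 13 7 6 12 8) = (0 13 7 6 2 1 12 8) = [13, 12, 1, 3, 4, 5, 2, 6, 0, 9, 10, 11, 8, 7]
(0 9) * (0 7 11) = [9, 1, 2, 3, 4, 5, 6, 11, 8, 7, 10, 0] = (0 9 7 11)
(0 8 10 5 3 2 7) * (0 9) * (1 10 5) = [8, 10, 7, 2, 4, 3, 6, 9, 5, 0, 1] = (0 8 5 3 2 7 9)(1 10)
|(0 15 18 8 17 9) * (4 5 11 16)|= 12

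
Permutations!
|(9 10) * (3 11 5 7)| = |(3 11 5 7)(9 10)| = 4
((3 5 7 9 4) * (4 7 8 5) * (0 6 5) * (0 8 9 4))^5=((0 6 5 9 7 4 3))^5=(0 4 9 6 3 7 5)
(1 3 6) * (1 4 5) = (1 3 6 4 5) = [0, 3, 2, 6, 5, 1, 4]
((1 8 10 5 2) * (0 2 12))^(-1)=((0 2 1 8 10 5 12))^(-1)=(0 12 5 10 8 1 2)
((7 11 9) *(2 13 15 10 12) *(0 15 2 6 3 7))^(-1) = (0 9 11 7 3 6 12 10 15)(2 13)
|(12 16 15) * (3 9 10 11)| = |(3 9 10 11)(12 16 15)| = 12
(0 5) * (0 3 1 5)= [0, 5, 2, 1, 4, 3]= (1 5 3)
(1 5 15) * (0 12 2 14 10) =(0 12 2 14 10)(1 5 15) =[12, 5, 14, 3, 4, 15, 6, 7, 8, 9, 0, 11, 2, 13, 10, 1]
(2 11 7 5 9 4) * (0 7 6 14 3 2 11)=[7, 1, 0, 2, 11, 9, 14, 5, 8, 4, 10, 6, 12, 13, 3]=(0 7 5 9 4 11 6 14 3 2)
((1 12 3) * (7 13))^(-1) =(1 3 12)(7 13)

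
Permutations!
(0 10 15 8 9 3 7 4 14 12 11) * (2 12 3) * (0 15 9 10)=(2 12 11 15 8 10 9)(3 7 4 14)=[0, 1, 12, 7, 14, 5, 6, 4, 10, 2, 9, 15, 11, 13, 3, 8]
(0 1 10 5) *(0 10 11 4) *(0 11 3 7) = (0 1 3 7)(4 11)(5 10) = [1, 3, 2, 7, 11, 10, 6, 0, 8, 9, 5, 4]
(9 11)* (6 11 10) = (6 11 9 10) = [0, 1, 2, 3, 4, 5, 11, 7, 8, 10, 6, 9]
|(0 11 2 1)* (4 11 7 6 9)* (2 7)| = 15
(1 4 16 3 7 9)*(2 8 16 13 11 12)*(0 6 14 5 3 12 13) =(0 6 14 5 3 7 9 1 4)(2 8 16 12)(11 13) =[6, 4, 8, 7, 0, 3, 14, 9, 16, 1, 10, 13, 2, 11, 5, 15, 12]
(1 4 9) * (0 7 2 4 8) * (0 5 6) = (0 7 2 4 9 1 8 5 6) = [7, 8, 4, 3, 9, 6, 0, 2, 5, 1]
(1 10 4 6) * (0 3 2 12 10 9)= (0 3 2 12 10 4 6 1 9)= [3, 9, 12, 2, 6, 5, 1, 7, 8, 0, 4, 11, 10]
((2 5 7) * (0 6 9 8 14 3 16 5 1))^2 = (0 9 14 16 7 1 6 8 3 5 2)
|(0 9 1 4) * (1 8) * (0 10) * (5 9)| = 7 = |(0 5 9 8 1 4 10)|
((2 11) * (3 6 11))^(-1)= (2 11 6 3)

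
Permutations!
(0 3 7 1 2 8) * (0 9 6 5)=(0 3 7 1 2 8 9 6 5)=[3, 2, 8, 7, 4, 0, 5, 1, 9, 6]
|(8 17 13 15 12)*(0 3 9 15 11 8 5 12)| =|(0 3 9 15)(5 12)(8 17 13 11)| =4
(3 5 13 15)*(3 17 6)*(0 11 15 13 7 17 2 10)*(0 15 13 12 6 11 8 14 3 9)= [8, 1, 10, 5, 4, 7, 9, 17, 14, 0, 15, 13, 6, 12, 3, 2, 16, 11]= (0 8 14 3 5 7 17 11 13 12 6 9)(2 10 15)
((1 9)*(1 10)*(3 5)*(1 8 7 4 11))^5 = ((1 9 10 8 7 4 11)(3 5))^5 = (1 4 8 9 11 7 10)(3 5)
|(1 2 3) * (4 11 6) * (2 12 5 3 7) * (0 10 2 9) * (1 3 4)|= |(0 10 2 7 9)(1 12 5 4 11 6)|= 30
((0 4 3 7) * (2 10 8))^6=(10)(0 3)(4 7)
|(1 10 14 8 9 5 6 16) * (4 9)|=|(1 10 14 8 4 9 5 6 16)|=9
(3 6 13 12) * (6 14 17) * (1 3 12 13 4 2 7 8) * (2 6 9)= (1 3 14 17 9 2 7 8)(4 6)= [0, 3, 7, 14, 6, 5, 4, 8, 1, 2, 10, 11, 12, 13, 17, 15, 16, 9]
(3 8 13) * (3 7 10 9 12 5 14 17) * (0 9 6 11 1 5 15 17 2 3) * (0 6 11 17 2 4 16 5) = (0 9 12 15 2 3 8 13 7 10 11 1)(4 16 5 14)(6 17) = [9, 0, 3, 8, 16, 14, 17, 10, 13, 12, 11, 1, 15, 7, 4, 2, 5, 6]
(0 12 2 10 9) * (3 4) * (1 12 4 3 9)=(0 4 9)(1 12 2 10)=[4, 12, 10, 3, 9, 5, 6, 7, 8, 0, 1, 11, 2]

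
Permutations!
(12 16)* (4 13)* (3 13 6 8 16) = (3 13 4 6 8 16 12) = [0, 1, 2, 13, 6, 5, 8, 7, 16, 9, 10, 11, 3, 4, 14, 15, 12]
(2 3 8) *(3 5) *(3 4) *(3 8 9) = [0, 1, 5, 9, 8, 4, 6, 7, 2, 3] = (2 5 4 8)(3 9)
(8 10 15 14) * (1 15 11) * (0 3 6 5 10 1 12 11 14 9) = (0 3 6 5 10 14 8 1 15 9)(11 12) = [3, 15, 2, 6, 4, 10, 5, 7, 1, 0, 14, 12, 11, 13, 8, 9]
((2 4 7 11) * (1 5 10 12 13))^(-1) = ((1 5 10 12 13)(2 4 7 11))^(-1) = (1 13 12 10 5)(2 11 7 4)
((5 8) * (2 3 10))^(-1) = (2 10 3)(5 8)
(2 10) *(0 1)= (0 1)(2 10)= [1, 0, 10, 3, 4, 5, 6, 7, 8, 9, 2]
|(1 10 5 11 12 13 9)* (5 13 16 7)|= 20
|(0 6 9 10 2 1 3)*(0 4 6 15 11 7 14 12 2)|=|(0 15 11 7 14 12 2 1 3 4 6 9 10)|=13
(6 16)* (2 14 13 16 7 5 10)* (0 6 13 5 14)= (0 6 7 14 5 10 2)(13 16)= [6, 1, 0, 3, 4, 10, 7, 14, 8, 9, 2, 11, 12, 16, 5, 15, 13]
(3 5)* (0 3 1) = [3, 0, 2, 5, 4, 1] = (0 3 5 1)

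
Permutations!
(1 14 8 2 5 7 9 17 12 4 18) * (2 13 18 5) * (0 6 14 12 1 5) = (0 6 14 8 13 18 5 7 9 17 1 12 4) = [6, 12, 2, 3, 0, 7, 14, 9, 13, 17, 10, 11, 4, 18, 8, 15, 16, 1, 5]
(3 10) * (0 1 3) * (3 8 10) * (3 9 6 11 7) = (0 1 8 10)(3 9 6 11 7) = [1, 8, 2, 9, 4, 5, 11, 3, 10, 6, 0, 7]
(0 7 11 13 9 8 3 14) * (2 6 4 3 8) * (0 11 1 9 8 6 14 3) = (0 7 1 9 2 14 11 13 8 6 4) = [7, 9, 14, 3, 0, 5, 4, 1, 6, 2, 10, 13, 12, 8, 11]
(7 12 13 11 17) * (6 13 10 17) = (6 13 11)(7 12 10 17) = [0, 1, 2, 3, 4, 5, 13, 12, 8, 9, 17, 6, 10, 11, 14, 15, 16, 7]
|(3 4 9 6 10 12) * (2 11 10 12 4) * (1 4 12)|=|(1 4 9 6)(2 11 10 12 3)|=20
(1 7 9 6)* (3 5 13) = (1 7 9 6)(3 5 13) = [0, 7, 2, 5, 4, 13, 1, 9, 8, 6, 10, 11, 12, 3]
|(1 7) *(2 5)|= |(1 7)(2 5)|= 2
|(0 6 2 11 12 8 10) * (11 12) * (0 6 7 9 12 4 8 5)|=|(0 7 9 12 5)(2 4 8 10 6)|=5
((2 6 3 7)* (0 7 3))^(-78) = ((0 7 2 6))^(-78) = (0 2)(6 7)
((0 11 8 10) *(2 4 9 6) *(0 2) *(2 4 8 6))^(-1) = ((0 11 6)(2 8 10 4 9))^(-1) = (0 6 11)(2 9 4 10 8)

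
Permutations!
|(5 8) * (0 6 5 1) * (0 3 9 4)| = |(0 6 5 8 1 3 9 4)| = 8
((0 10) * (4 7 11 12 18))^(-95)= (18)(0 10)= ((0 10)(4 7 11 12 18))^(-95)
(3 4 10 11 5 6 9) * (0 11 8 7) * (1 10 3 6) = (0 11 5 1 10 8 7)(3 4)(6 9) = [11, 10, 2, 4, 3, 1, 9, 0, 7, 6, 8, 5]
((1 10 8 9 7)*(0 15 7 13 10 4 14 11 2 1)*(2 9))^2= (0 7 15)(1 14 9 10 2 4 11 13 8)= ((0 15 7)(1 4 14 11 9 13 10 8 2))^2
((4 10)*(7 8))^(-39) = (4 10)(7 8)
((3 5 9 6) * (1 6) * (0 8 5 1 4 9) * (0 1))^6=(9)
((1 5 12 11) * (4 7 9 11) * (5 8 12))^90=(1 11 9 7 4 12 8)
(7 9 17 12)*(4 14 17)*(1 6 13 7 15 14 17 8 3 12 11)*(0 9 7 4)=(0 9)(1 6 13 4 17 11)(3 12 15 14 8)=[9, 6, 2, 12, 17, 5, 13, 7, 3, 0, 10, 1, 15, 4, 8, 14, 16, 11]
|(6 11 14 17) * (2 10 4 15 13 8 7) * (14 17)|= |(2 10 4 15 13 8 7)(6 11 17)|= 21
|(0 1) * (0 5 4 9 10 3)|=7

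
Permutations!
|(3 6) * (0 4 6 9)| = |(0 4 6 3 9)| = 5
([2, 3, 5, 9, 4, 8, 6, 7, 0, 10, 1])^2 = [5, 9, 8, 10, 4, 0, 6, 7, 2, 1, 3]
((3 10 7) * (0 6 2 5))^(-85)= (0 5 2 6)(3 7 10)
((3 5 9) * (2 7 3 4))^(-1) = (2 4 9 5 3 7)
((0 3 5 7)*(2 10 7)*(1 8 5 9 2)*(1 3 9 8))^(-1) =((0 9 2 10 7)(3 8 5))^(-1) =(0 7 10 2 9)(3 5 8)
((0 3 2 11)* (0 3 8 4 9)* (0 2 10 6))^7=(0 10 11 9 8 6 3 2 4)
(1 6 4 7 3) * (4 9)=(1 6 9 4 7 3)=[0, 6, 2, 1, 7, 5, 9, 3, 8, 4]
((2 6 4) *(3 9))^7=(2 6 4)(3 9)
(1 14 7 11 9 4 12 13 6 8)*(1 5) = (1 14 7 11 9 4 12 13 6 8 5) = [0, 14, 2, 3, 12, 1, 8, 11, 5, 4, 10, 9, 13, 6, 7]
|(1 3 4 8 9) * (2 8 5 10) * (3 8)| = |(1 8 9)(2 3 4 5 10)| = 15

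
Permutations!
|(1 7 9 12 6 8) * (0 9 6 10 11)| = |(0 9 12 10 11)(1 7 6 8)| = 20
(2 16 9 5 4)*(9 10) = (2 16 10 9 5 4) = [0, 1, 16, 3, 2, 4, 6, 7, 8, 5, 9, 11, 12, 13, 14, 15, 10]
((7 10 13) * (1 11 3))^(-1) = (1 3 11)(7 13 10)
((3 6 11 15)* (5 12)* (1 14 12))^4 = ((1 14 12 5)(3 6 11 15))^4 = (15)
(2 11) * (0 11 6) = (0 11 2 6) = [11, 1, 6, 3, 4, 5, 0, 7, 8, 9, 10, 2]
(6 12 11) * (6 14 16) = (6 12 11 14 16) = [0, 1, 2, 3, 4, 5, 12, 7, 8, 9, 10, 14, 11, 13, 16, 15, 6]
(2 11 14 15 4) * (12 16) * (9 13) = (2 11 14 15 4)(9 13)(12 16) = [0, 1, 11, 3, 2, 5, 6, 7, 8, 13, 10, 14, 16, 9, 15, 4, 12]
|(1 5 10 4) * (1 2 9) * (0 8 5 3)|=9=|(0 8 5 10 4 2 9 1 3)|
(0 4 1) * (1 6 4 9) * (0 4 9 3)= (0 3)(1 4 6 9)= [3, 4, 2, 0, 6, 5, 9, 7, 8, 1]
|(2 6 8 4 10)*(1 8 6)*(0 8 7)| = 7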